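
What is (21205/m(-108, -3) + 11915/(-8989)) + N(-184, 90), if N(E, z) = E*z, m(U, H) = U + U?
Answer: -32346478825/1941624 ≈ -16660.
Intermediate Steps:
m(U, H) = 2*U
(21205/m(-108, -3) + 11915/(-8989)) + N(-184, 90) = (21205/((2*(-108))) + 11915/(-8989)) - 184*90 = (21205/(-216) + 11915*(-1/8989)) - 16560 = (21205*(-1/216) - 11915/8989) - 16560 = (-21205/216 - 11915/8989) - 16560 = -193185385/1941624 - 16560 = -32346478825/1941624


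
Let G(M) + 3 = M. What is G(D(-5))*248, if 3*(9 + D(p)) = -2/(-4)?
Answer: -8804/3 ≈ -2934.7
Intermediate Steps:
D(p) = -53/6 (D(p) = -9 + (-2/(-4))/3 = -9 + (-2*(-1/4))/3 = -9 + (1/3)*(1/2) = -9 + 1/6 = -53/6)
G(M) = -3 + M
G(D(-5))*248 = (-3 - 53/6)*248 = -71/6*248 = -8804/3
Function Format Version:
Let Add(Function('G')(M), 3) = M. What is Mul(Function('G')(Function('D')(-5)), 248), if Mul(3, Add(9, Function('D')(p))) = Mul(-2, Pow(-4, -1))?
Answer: Rational(-8804, 3) ≈ -2934.7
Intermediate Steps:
Function('D')(p) = Rational(-53, 6) (Function('D')(p) = Add(-9, Mul(Rational(1, 3), Mul(-2, Pow(-4, -1)))) = Add(-9, Mul(Rational(1, 3), Mul(-2, Rational(-1, 4)))) = Add(-9, Mul(Rational(1, 3), Rational(1, 2))) = Add(-9, Rational(1, 6)) = Rational(-53, 6))
Function('G')(M) = Add(-3, M)
Mul(Function('G')(Function('D')(-5)), 248) = Mul(Add(-3, Rational(-53, 6)), 248) = Mul(Rational(-71, 6), 248) = Rational(-8804, 3)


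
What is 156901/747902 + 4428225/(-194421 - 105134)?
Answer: -652975570979/44807556722 ≈ -14.573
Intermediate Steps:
156901/747902 + 4428225/(-194421 - 105134) = 156901*(1/747902) + 4428225/(-299555) = 156901/747902 + 4428225*(-1/299555) = 156901/747902 - 885645/59911 = -652975570979/44807556722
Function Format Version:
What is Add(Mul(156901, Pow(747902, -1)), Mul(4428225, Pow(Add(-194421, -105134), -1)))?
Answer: Rational(-652975570979, 44807556722) ≈ -14.573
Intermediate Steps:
Add(Mul(156901, Pow(747902, -1)), Mul(4428225, Pow(Add(-194421, -105134), -1))) = Add(Mul(156901, Rational(1, 747902)), Mul(4428225, Pow(-299555, -1))) = Add(Rational(156901, 747902), Mul(4428225, Rational(-1, 299555))) = Add(Rational(156901, 747902), Rational(-885645, 59911)) = Rational(-652975570979, 44807556722)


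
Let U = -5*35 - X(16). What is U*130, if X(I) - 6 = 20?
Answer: -26130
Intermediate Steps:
X(I) = 26 (X(I) = 6 + 20 = 26)
U = -201 (U = -5*35 - 1*26 = -175 - 26 = -201)
U*130 = -201*130 = -26130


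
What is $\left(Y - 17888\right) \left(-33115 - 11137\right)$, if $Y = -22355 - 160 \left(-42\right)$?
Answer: $1483459796$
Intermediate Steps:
$Y = -15635$ ($Y = -22355 - -6720 = -22355 + 6720 = -15635$)
$\left(Y - 17888\right) \left(-33115 - 11137\right) = \left(-15635 - 17888\right) \left(-33115 - 11137\right) = \left(-33523\right) \left(-44252\right) = 1483459796$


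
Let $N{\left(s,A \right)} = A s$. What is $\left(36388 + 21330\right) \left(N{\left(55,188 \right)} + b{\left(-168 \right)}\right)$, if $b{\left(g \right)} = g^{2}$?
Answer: $2225836952$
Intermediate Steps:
$\left(36388 + 21330\right) \left(N{\left(55,188 \right)} + b{\left(-168 \right)}\right) = \left(36388 + 21330\right) \left(188 \cdot 55 + \left(-168\right)^{2}\right) = 57718 \left(10340 + 28224\right) = 57718 \cdot 38564 = 2225836952$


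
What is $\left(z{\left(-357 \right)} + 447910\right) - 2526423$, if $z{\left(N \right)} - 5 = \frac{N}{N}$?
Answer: $-2078507$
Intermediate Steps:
$z{\left(N \right)} = 6$ ($z{\left(N \right)} = 5 + \frac{N}{N} = 5 + 1 = 6$)
$\left(z{\left(-357 \right)} + 447910\right) - 2526423 = \left(6 + 447910\right) - 2526423 = 447916 - 2526423 = -2078507$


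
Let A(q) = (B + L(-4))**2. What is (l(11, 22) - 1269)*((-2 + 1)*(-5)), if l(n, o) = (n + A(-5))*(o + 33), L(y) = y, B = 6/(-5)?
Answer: 4116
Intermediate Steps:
B = -6/5 (B = 6*(-1/5) = -6/5 ≈ -1.2000)
A(q) = 676/25 (A(q) = (-6/5 - 4)**2 = (-26/5)**2 = 676/25)
l(n, o) = (33 + o)*(676/25 + n) (l(n, o) = (n + 676/25)*(o + 33) = (676/25 + n)*(33 + o) = (33 + o)*(676/25 + n))
(l(11, 22) - 1269)*((-2 + 1)*(-5)) = ((22308/25 + 33*11 + (676/25)*22 + 11*22) - 1269)*((-2 + 1)*(-5)) = ((22308/25 + 363 + 14872/25 + 242) - 1269)*(-1*(-5)) = (10461/5 - 1269)*5 = (4116/5)*5 = 4116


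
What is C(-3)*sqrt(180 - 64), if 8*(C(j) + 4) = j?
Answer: -35*sqrt(29)/4 ≈ -47.120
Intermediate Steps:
C(j) = -4 + j/8
C(-3)*sqrt(180 - 64) = (-4 + (1/8)*(-3))*sqrt(180 - 64) = (-4 - 3/8)*sqrt(116) = -35*sqrt(29)/4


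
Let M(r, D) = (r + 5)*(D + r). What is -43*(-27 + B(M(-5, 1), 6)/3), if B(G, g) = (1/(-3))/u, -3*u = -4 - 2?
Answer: 20941/18 ≈ 1163.4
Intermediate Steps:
u = 2 (u = -(-4 - 2)/3 = -⅓*(-6) = 2)
M(r, D) = (5 + r)*(D + r)
B(G, g) = -⅙ (B(G, g) = (1/(-3))/2 = (1*(-⅓))*(½) = -⅓*½ = -⅙)
-43*(-27 + B(M(-5, 1), 6)/3) = -43*(-27 - ⅙/3) = -43*(-27 - ⅙*⅓) = -43*(-27 - 1/18) = -43*(-487/18) = 20941/18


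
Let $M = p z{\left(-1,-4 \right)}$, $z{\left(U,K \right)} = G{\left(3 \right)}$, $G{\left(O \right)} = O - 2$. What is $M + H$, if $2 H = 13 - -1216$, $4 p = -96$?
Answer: $\frac{1181}{2} \approx 590.5$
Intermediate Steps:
$G{\left(O \right)} = -2 + O$
$z{\left(U,K \right)} = 1$ ($z{\left(U,K \right)} = -2 + 3 = 1$)
$p = -24$ ($p = \frac{1}{4} \left(-96\right) = -24$)
$H = \frac{1229}{2}$ ($H = \frac{13 - -1216}{2} = \frac{13 + 1216}{2} = \frac{1}{2} \cdot 1229 = \frac{1229}{2} \approx 614.5$)
$M = -24$ ($M = \left(-24\right) 1 = -24$)
$M + H = -24 + \frac{1229}{2} = \frac{1181}{2}$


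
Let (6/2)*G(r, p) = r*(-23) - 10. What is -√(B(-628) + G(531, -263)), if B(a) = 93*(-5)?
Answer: -I*√40854/3 ≈ -67.375*I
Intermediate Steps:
B(a) = -465
G(r, p) = -10/3 - 23*r/3 (G(r, p) = (r*(-23) - 10)/3 = (-23*r - 10)/3 = (-10 - 23*r)/3 = -10/3 - 23*r/3)
-√(B(-628) + G(531, -263)) = -√(-465 + (-10/3 - 23/3*531)) = -√(-465 + (-10/3 - 4071)) = -√(-465 - 12223/3) = -√(-13618/3) = -I*√40854/3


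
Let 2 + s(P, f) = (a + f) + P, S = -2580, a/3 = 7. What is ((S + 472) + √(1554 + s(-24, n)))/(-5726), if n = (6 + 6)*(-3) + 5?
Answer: 1054/2863 - √1518/5726 ≈ 0.36134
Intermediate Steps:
a = 21 (a = 3*7 = 21)
n = -31 (n = 12*(-3) + 5 = -36 + 5 = -31)
s(P, f) = 19 + P + f (s(P, f) = -2 + ((21 + f) + P) = -2 + (21 + P + f) = 19 + P + f)
((S + 472) + √(1554 + s(-24, n)))/(-5726) = ((-2580 + 472) + √(1554 + (19 - 24 - 31)))/(-5726) = (-2108 + √(1554 - 36))*(-1/5726) = (-2108 + √1518)*(-1/5726) = 1054/2863 - √1518/5726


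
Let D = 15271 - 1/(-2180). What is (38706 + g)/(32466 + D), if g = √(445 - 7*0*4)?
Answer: 28126360/34688887 + 2180*√445/104066661 ≈ 0.81126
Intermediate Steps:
D = 33290781/2180 (D = 15271 - 1*(-1/2180) = 15271 + 1/2180 = 33290781/2180 ≈ 15271.)
g = √445 (g = √(445 - 7*0*4) = √(445 + 0*4) = √(445 + 0) = √445 ≈ 21.095)
(38706 + g)/(32466 + D) = (38706 + √445)/(32466 + 33290781/2180) = (38706 + √445)/(104066661/2180) = (38706 + √445)*(2180/104066661) = 28126360/34688887 + 2180*√445/104066661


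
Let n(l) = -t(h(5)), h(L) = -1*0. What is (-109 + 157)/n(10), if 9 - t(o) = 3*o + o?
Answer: -16/3 ≈ -5.3333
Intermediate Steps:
h(L) = 0
t(o) = 9 - 4*o (t(o) = 9 - (3*o + o) = 9 - 4*o)
n(l) = -9 (n(l) = -(9 - 4*0) = -(9 + 0) = -1*9 = -9)
(-109 + 157)/n(10) = (-109 + 157)/(-9) = -1/9*48 = -16/3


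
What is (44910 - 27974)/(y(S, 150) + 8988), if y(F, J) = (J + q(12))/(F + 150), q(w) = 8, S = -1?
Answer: 1261732/669685 ≈ 1.8841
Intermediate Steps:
y(F, J) = (8 + J)/(150 + F) (y(F, J) = (J + 8)/(F + 150) = (8 + J)/(150 + F))
(44910 - 27974)/(y(S, 150) + 8988) = (44910 - 27974)/((8 + 150)/(150 - 1) + 8988) = 16936/(158/149 + 8988) = 16936/(1339370/149) = 16936*(149/1339370) = 1261732/669685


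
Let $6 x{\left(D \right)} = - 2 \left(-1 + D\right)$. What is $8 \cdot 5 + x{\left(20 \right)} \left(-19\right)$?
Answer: $\frac{481}{3} \approx 160.33$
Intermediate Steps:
$x{\left(D \right)} = \frac{1}{3} - \frac{D}{3}$ ($x{\left(D \right)} = \frac{\left(-2\right) \left(-1 + D\right)}{6} = \frac{2 - 2 D}{6} = \frac{1}{3} - \frac{D}{3}$)
$8 \cdot 5 + x{\left(20 \right)} \left(-19\right) = 8 \cdot 5 + \left(\frac{1}{3} - \frac{20}{3}\right) \left(-19\right) = 40 + \left(\frac{1}{3} - \frac{20}{3}\right) \left(-19\right) = 40 - - \frac{361}{3} = 40 + \frac{361}{3} = \frac{481}{3}$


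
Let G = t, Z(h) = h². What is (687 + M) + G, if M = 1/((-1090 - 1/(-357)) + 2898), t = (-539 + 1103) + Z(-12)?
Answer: 900412872/645457 ≈ 1395.0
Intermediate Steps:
t = 708 (t = (-539 + 1103) + (-12)² = 564 + 144 = 708)
M = 357/645457 (M = 1/((-1090 - 1*(-1/357)) + 2898) = 1/((-1090 + 1/357) + 2898) = 1/(-389129/357 + 2898) = 1/(645457/357) = 357/645457 ≈ 0.00055310)
G = 708
(687 + M) + G = (687 + 357/645457) + 708 = 443429316/645457 + 708 = 900412872/645457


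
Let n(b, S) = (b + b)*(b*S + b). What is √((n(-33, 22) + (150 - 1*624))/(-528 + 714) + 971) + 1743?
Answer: 1743 + √1189501/31 ≈ 1778.2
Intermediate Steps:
n(b, S) = 2*b*(b + S*b) (n(b, S) = (2*b)*(S*b + b) = (2*b)*(b + S*b) = 2*b*(b + S*b))
√((n(-33, 22) + (150 - 1*624))/(-528 + 714) + 971) + 1743 = √((2*(-33)²*(1 + 22) + (150 - 1*624))/(-528 + 714) + 971) + 1743 = √((2*1089*23 + (150 - 624))/186 + 971) + 1743 = √((50094 - 474)*(1/186) + 971) + 1743 = √(49620*(1/186) + 971) + 1743 = √(8270/31 + 971) + 1743 = √(38371/31) + 1743 = √1189501/31 + 1743 = 1743 + √1189501/31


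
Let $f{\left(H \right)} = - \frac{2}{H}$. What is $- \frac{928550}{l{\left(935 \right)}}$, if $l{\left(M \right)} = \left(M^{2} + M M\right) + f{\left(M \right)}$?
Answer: $- \frac{62013875}{116771482} \approx -0.53107$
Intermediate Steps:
$l{\left(M \right)} = - \frac{2}{M} + 2 M^{2}$ ($l{\left(M \right)} = \left(M^{2} + M M\right) - \frac{2}{M} = \left(M^{2} + M^{2}\right) - \frac{2}{M} = 2 M^{2} - \frac{2}{M} = - \frac{2}{M} + 2 M^{2}$)
$- \frac{928550}{l{\left(935 \right)}} = - \frac{928550}{2 \cdot \frac{1}{935} \left(-1 + 935^{3}\right)} = - \frac{928550}{2 \cdot \frac{1}{935} \left(-1 + 817400375\right)} = - \frac{928550}{2 \cdot \frac{1}{935} \cdot 817400374} = - \frac{928550}{\frac{1634800748}{935}} = \left(-928550\right) \frac{935}{1634800748} = - \frac{62013875}{116771482}$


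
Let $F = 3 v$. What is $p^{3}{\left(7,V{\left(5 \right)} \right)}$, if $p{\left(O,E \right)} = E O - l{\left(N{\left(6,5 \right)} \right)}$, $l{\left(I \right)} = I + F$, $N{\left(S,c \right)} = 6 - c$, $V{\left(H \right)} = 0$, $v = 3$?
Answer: $-1000$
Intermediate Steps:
$F = 9$ ($F = 3 \cdot 3 = 9$)
$l{\left(I \right)} = 9 + I$ ($l{\left(I \right)} = I + 9 = 9 + I$)
$p{\left(O,E \right)} = -10 + E O$ ($p{\left(O,E \right)} = E O - \left(9 + \left(6 - 5\right)\right) = E O - \left(9 + 1\right) = E O - 10 = -10 + E O$)
$p^{3}{\left(7,V{\left(5 \right)} \right)} = \left(-10 + 0 \cdot 7\right)^{3} = \left(-10 + 0\right)^{3} = \left(-10\right)^{3} = -1000$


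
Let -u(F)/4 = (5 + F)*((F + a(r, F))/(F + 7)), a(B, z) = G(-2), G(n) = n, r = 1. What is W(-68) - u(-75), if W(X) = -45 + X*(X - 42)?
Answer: 121005/17 ≈ 7117.9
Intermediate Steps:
a(B, z) = -2
u(F) = -4*(-2 + F)*(5 + F)/(7 + F) (u(F) = -4*(5 + F)*(F - 2)/(F + 7) = -4*(5 + F)*(-2 + F)/(7 + F) = -4*(-2 + F)*(5 + F)/(7 + F))
W(X) = -45 + X*(-42 + X)
W(-68) - u(-75) = (-45 + (-68)**2 - 42*(-68)) - 4*(10 - 1*(-75)**2 - 3*(-75))/(7 - 75) = (-45 + 4624 + 2856) - 4*(10 - 1*5625 + 225)/(-68) = 7435 - 4*(-1)*(10 - 5625 + 225)/68 = 7435 - 4*(-1)*(-5390)/68 = 7435 - 1*5390/17 = 7435 - 5390/17 = 121005/17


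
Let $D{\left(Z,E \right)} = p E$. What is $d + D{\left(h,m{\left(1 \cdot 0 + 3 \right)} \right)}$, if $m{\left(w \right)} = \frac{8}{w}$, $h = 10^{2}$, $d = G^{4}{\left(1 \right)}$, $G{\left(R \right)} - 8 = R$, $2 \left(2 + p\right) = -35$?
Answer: $6509$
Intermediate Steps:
$p = - \frac{39}{2}$ ($p = -2 + \frac{1}{2} \left(-35\right) = -2 - \frac{35}{2} = - \frac{39}{2} \approx -19.5$)
$G{\left(R \right)} = 8 + R$
$d = 6561$ ($d = \left(8 + 1\right)^{4} = 9^{4} = 6561$)
$h = 100$
$D{\left(Z,E \right)} = - \frac{39 E}{2}$
$d + D{\left(h,m{\left(1 \cdot 0 + 3 \right)} \right)} = 6561 - \frac{39 \frac{8}{1 \cdot 0 + 3}}{2} = 6561 - \frac{39 \frac{8}{0 + 3}}{2} = 6561 - \frac{39 \cdot \frac{8}{3}}{2} = 6561 - \frac{39 \cdot 8 \cdot \frac{1}{3}}{2} = 6561 - 52 = 6509$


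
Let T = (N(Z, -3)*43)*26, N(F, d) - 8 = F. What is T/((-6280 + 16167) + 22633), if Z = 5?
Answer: 7267/16260 ≈ 0.44693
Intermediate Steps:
N(F, d) = 8 + F
T = 14534 (T = ((8 + 5)*43)*26 = (13*43)*26 = 559*26 = 14534)
T/((-6280 + 16167) + 22633) = 14534/((-6280 + 16167) + 22633) = 14534/(9887 + 22633) = 14534/32520 = 14534*(1/32520) = 7267/16260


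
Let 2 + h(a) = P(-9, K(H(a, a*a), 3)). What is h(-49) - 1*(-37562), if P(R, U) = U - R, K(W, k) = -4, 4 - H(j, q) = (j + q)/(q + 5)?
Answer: 37565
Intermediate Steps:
H(j, q) = 4 - (j + q)/(5 + q) (H(j, q) = 4 - (j + q)/(q + 5) = 4 - (j + q)/(5 + q))
h(a) = 3 (h(a) = -2 + (-4 - 1*(-9)) = -2 + (-4 + 9) = -2 + 5 = 3)
h(-49) - 1*(-37562) = 3 - 1*(-37562) = 3 + 37562 = 37565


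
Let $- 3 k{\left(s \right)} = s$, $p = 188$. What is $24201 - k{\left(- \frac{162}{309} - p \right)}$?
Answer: $\frac{7458691}{309} \approx 24138.0$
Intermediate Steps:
$k{\left(s \right)} = - \frac{s}{3}$
$24201 - k{\left(- \frac{162}{309} - p \right)} = 24201 - - \frac{- \frac{162}{309} - 188}{3} = 24201 - - \frac{\left(-162\right) \frac{1}{309} - 188}{3} = 24201 - - \frac{- \frac{54}{103} - 188}{3} = 24201 - \left(- \frac{1}{3}\right) \left(- \frac{19418}{103}\right) = 24201 - \frac{19418}{309} = \frac{7458691}{309}$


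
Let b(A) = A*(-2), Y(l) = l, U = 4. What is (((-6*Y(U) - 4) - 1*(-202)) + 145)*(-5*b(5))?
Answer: 15950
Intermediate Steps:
b(A) = -2*A
(((-6*Y(U) - 4) - 1*(-202)) + 145)*(-5*b(5)) = (((-6*4 - 4) - 1*(-202)) + 145)*(-(-10)*5) = (((-24 - 4) + 202) + 145)*(-5*(-10)) = ((-28 + 202) + 145)*50 = (174 + 145)*50 = 319*50 = 15950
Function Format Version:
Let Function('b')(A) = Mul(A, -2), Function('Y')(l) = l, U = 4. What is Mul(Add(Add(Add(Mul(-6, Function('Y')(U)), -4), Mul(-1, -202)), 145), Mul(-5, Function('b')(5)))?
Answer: 15950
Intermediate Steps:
Function('b')(A) = Mul(-2, A)
Mul(Add(Add(Add(Mul(-6, Function('Y')(U)), -4), Mul(-1, -202)), 145), Mul(-5, Function('b')(5))) = Mul(Add(Add(Add(Mul(-6, 4), -4), Mul(-1, -202)), 145), Mul(-5, Mul(-2, 5))) = Mul(Add(Add(Add(-24, -4), 202), 145), Mul(-5, -10)) = Mul(Add(Add(-28, 202), 145), 50) = Mul(Add(174, 145), 50) = Mul(319, 50) = 15950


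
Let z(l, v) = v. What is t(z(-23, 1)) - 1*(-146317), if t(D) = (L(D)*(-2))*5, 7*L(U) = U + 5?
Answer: 1024159/7 ≈ 1.4631e+5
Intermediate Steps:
L(U) = 5/7 + U/7 (L(U) = (U + 5)/7 = (5 + U)/7 = 5/7 + U/7)
t(D) = -50/7 - 10*D/7 (t(D) = ((5/7 + D/7)*(-2))*5 = (-10/7 - 2*D/7)*5 = -50/7 - 10*D/7)
t(z(-23, 1)) - 1*(-146317) = (-50/7 - 10/7*1) - 1*(-146317) = (-50/7 - 10/7) + 146317 = -60/7 + 146317 = 1024159/7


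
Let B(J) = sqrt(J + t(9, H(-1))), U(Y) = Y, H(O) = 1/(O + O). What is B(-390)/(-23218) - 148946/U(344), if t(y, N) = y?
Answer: -74473/172 - I*sqrt(381)/23218 ≈ -432.98 - 0.00084069*I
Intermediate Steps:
H(O) = 1/(2*O)
B(J) = sqrt(9 + J) (B(J) = sqrt(J + 9) = sqrt(9 + J))
B(-390)/(-23218) - 148946/U(344) = sqrt(9 - 390)/(-23218) - 148946/344 = sqrt(-381)*(-1/23218) - 148946*1/344 = (I*sqrt(381))*(-1/23218) - 74473/172 = -I*sqrt(381)/23218 - 74473/172 = -74473/172 - I*sqrt(381)/23218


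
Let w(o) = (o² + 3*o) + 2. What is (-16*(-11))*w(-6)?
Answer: 3520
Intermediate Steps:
w(o) = 2 + o² + 3*o
(-16*(-11))*w(-6) = (-16*(-11))*(2 + (-6)² + 3*(-6)) = 176*(2 + 36 - 18) = 176*20 = 3520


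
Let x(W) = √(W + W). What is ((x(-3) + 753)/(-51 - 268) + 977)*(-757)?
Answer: -235358870/319 + 757*I*√6/319 ≈ -7.378e+5 + 5.8127*I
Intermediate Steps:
x(W) = √2*√W (x(W) = √(2*W) = √2*√W)
((x(-3) + 753)/(-51 - 268) + 977)*(-757) = ((√2*√(-3) + 753)/(-51 - 268) + 977)*(-757) = ((√2*(I*√3) + 753)/(-319) + 977)*(-757) = ((I*√6 + 753)*(-1/319) + 977)*(-757) = ((753 + I*√6)*(-1/319) + 977)*(-757) = ((-753/319 - I*√6/319) + 977)*(-757) = (310910/319 - I*√6/319)*(-757) = -235358870/319 + 757*I*√6/319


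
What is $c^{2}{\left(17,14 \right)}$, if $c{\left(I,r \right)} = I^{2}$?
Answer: $83521$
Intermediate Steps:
$c^{2}{\left(17,14 \right)} = \left(17^{2}\right)^{2} = 289^{2} = 83521$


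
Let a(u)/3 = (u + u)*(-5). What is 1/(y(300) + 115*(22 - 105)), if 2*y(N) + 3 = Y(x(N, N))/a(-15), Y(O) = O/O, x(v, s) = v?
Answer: -900/8591849 ≈ -0.00010475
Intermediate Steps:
a(u) = -30*u (a(u) = 3*((u + u)*(-5)) = 3*((2*u)*(-5)) = 3*(-10*u) = -30*u)
Y(O) = 1
y(N) = -1349/900 (y(N) = -3/2 + (1/(-30*(-15)))/2 = -3/2 + (1/450)/2 = -3/2 + (1*(1/450))/2 = -3/2 + (1/2)*(1/450) = -3/2 + 1/900 = -1349/900)
1/(y(300) + 115*(22 - 105)) = 1/(-1349/900 + 115*(22 - 105)) = 1/(-1349/900 + 115*(-83)) = 1/(-1349/900 - 9545) = 1/(-8591849/900) = -900/8591849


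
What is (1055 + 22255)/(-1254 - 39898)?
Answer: -11655/20576 ≈ -0.56644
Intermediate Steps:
(1055 + 22255)/(-1254 - 39898) = 23310/(-41152) = 23310*(-1/41152) = -11655/20576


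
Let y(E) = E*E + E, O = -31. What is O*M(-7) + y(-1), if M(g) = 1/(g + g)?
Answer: 31/14 ≈ 2.2143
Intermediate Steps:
M(g) = 1/(2*g)
y(E) = E + E**2 (y(E) = E**2 + E = E + E**2)
O*M(-7) + y(-1) = -31/(2*(-7)) - (1 - 1) = -31*(-1)/(2*7) - 1*0 = -31*(-1/14) + 0 = 31/14 + 0 = 31/14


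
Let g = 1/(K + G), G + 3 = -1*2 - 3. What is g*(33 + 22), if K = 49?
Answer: 55/41 ≈ 1.3415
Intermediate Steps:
G = -8 (G = -3 + (-1*2 - 3) = -3 + (-2 - 3) = -3 - 5 = -8)
g = 1/41 (g = 1/(49 - 8) = 1/41 ≈ 0.024390)
g*(33 + 22) = (33 + 22)/41 = (1/41)*55 = 55/41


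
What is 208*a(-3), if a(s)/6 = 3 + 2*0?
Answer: 3744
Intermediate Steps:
a(s) = 18 (a(s) = 6*(3 + 2*0) = 6*(3 + 0) = 6*3 = 18)
208*a(-3) = 208*18 = 3744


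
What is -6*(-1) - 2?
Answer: 4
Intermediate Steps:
-6*(-1) - 2 = 6 - 2 = 4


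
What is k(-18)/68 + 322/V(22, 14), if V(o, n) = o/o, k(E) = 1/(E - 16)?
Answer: 744463/2312 ≈ 322.00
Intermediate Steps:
k(E) = 1/(-16 + E)
V(o, n) = 1
k(-18)/68 + 322/V(22, 14) = 1/(-16 - 18*68) + 322/1 = (1/68)/(-34) + 322*1 = -1/34*1/68 + 322 = -1/2312 + 322 = 744463/2312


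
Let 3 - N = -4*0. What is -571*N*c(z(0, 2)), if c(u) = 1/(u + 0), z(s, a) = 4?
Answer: -1713/4 ≈ -428.25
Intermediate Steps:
N = 3 (N = 3 - (-4)*0 = 3 - 1*0 = 3 + 0 = 3)
c(u) = 1/u
-571*N*c(z(0, 2)) = -1713/4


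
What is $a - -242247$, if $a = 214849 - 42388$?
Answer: $414708$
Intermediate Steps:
$a = 172461$ ($a = 214849 - 42388 = 172461$)
$a - -242247 = 172461 - -242247 = 172461 + 242247 = 414708$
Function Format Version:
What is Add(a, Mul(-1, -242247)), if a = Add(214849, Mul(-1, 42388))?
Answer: 414708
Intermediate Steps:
a = 172461 (a = Add(214849, -42388) = 172461)
Add(a, Mul(-1, -242247)) = Add(172461, Mul(-1, -242247)) = Add(172461, 242247) = 414708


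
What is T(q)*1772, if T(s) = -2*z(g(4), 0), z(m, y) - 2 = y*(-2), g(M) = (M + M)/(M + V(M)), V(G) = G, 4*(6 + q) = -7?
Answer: -7088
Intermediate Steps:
q = -31/4 (q = -6 + (¼)*(-7) = -6 - 7/4 = -31/4 ≈ -7.7500)
g(M) = 1 (g(M) = (M + M)/(M + M) = (2*M)/((2*M)) = (2*M)*(1/(2*M)) = 1)
z(m, y) = 2 - 2*y (z(m, y) = 2 + y*(-2) = 2 - 2*y)
T(s) = -4 (T(s) = -2*(2 - 2*0) = -2*(2 + 0) = -2*2 = -4)
T(q)*1772 = -4*1772 = -7088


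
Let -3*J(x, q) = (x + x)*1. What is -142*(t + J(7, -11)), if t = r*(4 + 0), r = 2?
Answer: -1420/3 ≈ -473.33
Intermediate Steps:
t = 8 (t = 2*(4 + 0) = 2*4 = 8)
J(x, q) = -2*x/3 (J(x, q) = -(x + x)/3 = -2*x/3)
-142*(t + J(7, -11)) = -142*(8 - ⅔*7) = -142*(8 - 14/3) = -142*10/3 = -1420/3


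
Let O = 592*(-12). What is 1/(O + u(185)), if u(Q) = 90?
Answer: -1/7014 ≈ -0.00014257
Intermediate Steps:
O = -7104
1/(O + u(185)) = 1/(-7104 + 90) = 1/(-7014) = -1/7014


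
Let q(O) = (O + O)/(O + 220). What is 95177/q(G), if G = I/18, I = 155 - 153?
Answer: 188545637/2 ≈ 9.4273e+7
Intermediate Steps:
I = 2
G = 1/9 (G = 2/18 = 2*(1/18) = 1/9 ≈ 0.11111)
q(O) = 2*O/(220 + O) (q(O) = (2*O)/(220 + O) = 2*O/(220 + O))
95177/q(G) = 95177/((2*(1/9)/(220 + 1/9))) = 95177/((2*(1/9)/(1981/9))) = 95177/((2*(1/9)*(9/1981))) = 95177/(2/1981) = 95177*(1981/2) = 188545637/2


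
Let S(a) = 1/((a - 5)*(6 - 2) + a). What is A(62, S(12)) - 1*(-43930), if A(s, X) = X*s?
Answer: 878631/20 ≈ 43932.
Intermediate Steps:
S(a) = 1/(-20 + 5*a) (S(a) = 1/((-5 + a)*4 + a) = 1/((-20 + 4*a) + a) = 1/(-20 + 5*a))
A(62, S(12)) - 1*(-43930) = (1/(5*(-4 + 12)))*62 - 1*(-43930) = ((1/5)/8)*62 + 43930 = ((1/5)*(1/8))*62 + 43930 = (1/40)*62 + 43930 = 31/20 + 43930 = 878631/20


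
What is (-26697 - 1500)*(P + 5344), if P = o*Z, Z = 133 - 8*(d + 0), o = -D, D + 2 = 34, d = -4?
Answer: -1804608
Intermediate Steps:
D = 32 (D = -2 + 34 = 32)
o = -32 (o = -1*32 = -32)
Z = 165 (Z = 133 - 8*(-4 + 0) = 133 - 8*(-4) = 133 - 1*(-32) = 133 + 32 = 165)
P = -5280 (P = -32*165 = -5280)
(-26697 - 1500)*(P + 5344) = (-26697 - 1500)*(-5280 + 5344) = -28197*64 = -1804608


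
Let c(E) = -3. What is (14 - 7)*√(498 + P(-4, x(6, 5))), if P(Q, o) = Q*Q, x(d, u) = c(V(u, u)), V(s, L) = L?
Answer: 7*√514 ≈ 158.70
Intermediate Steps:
x(d, u) = -3
P(Q, o) = Q²
(14 - 7)*√(498 + P(-4, x(6, 5))) = (14 - 7)*√(498 + (-4)²) = 7*√(498 + 16) = 7*√514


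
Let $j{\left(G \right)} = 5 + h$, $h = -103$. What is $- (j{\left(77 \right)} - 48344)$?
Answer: $48442$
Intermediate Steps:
$j{\left(G \right)} = -98$ ($j{\left(G \right)} = 5 - 103 = -98$)
$- (j{\left(77 \right)} - 48344) = - (-98 - 48344) = \left(-1\right) \left(-48442\right) = 48442$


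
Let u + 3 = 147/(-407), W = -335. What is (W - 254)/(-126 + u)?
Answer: 239723/52650 ≈ 4.5531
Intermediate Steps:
u = -1368/407 (u = -3 + 147/(-407) = -3 + 147*(-1/407) = -3 - 147/407 = -1368/407 ≈ -3.3612)
(W - 254)/(-126 + u) = (-335 - 254)/(-126 - 1368/407) = -589/(-52650/407) = -589*(-407/52650) = 239723/52650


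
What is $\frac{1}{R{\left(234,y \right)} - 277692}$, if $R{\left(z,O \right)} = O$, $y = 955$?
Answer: $- \frac{1}{276737} \approx -3.6135 \cdot 10^{-6}$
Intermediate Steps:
$\frac{1}{R{\left(234,y \right)} - 277692} = \frac{1}{955 - 277692} = \frac{1}{-276737} = - \frac{1}{276737}$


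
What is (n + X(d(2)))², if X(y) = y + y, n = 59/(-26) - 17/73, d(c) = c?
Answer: 8082649/3602404 ≈ 2.2437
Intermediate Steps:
n = -4749/1898 (n = 59*(-1/26) - 17*1/73 = -59/26 - 17/73 = -4749/1898 ≈ -2.5021)
X(y) = 2*y
(n + X(d(2)))² = (-4749/1898 + 2*2)² = (-4749/1898 + 4)² = (2843/1898)² = 8082649/3602404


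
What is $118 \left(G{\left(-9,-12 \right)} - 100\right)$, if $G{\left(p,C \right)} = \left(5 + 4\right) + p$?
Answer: $-11800$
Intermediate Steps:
$G{\left(p,C \right)} = 9 + p$
$118 \left(G{\left(-9,-12 \right)} - 100\right) = 118 \left(\left(9 - 9\right) - 100\right) = 118 \left(0 - 100\right) = 118 \left(-100\right) = -11800$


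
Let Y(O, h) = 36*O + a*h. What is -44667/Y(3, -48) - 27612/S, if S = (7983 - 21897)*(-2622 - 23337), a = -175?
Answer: -421398583/80265228 ≈ -5.2501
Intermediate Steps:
Y(O, h) = -175*h + 36*O (Y(O, h) = 36*O - 175*h = -175*h + 36*O)
S = 361193526 (S = -13914*(-25959) = 361193526)
-44667/Y(3, -48) - 27612/S = -44667/(-175*(-48) + 36*3) - 27612/361193526 = -44667/(8400 + 108) - 27612*1/361193526 = -44667/8508 - 1534/20066307 = -44667*1/8508 - 1534/20066307 = -21/4 - 1534/20066307 = -421398583/80265228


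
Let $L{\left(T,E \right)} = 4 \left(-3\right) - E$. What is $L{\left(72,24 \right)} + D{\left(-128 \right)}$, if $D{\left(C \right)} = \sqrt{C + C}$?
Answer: $-36 + 16 i \approx -36.0 + 16.0 i$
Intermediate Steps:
$L{\left(T,E \right)} = -12 - E$
$D{\left(C \right)} = \sqrt{2} \sqrt{C}$ ($D{\left(C \right)} = \sqrt{2 C} = \sqrt{2} \sqrt{C}$)
$L{\left(72,24 \right)} + D{\left(-128 \right)} = \left(-12 - 24\right) + \sqrt{2} \sqrt{-128} = \left(-12 - 24\right) + \sqrt{2} \cdot 8 i \sqrt{2} = -36 + 16 i$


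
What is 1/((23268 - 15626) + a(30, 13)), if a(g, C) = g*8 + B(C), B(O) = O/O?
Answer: 1/7883 ≈ 0.00012686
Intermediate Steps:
B(O) = 1
a(g, C) = 1 + 8*g (a(g, C) = g*8 + 1 = 8*g + 1 = 1 + 8*g)
1/((23268 - 15626) + a(30, 13)) = 1/((23268 - 15626) + (1 + 8*30)) = 1/(7642 + (1 + 240)) = 1/(7642 + 241) = 1/7883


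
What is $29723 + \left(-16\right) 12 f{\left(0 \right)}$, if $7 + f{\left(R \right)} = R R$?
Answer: $31067$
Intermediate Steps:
$f{\left(R \right)} = -7 + R^{2}$ ($f{\left(R \right)} = -7 + R R = -7 + R^{2}$)
$29723 + \left(-16\right) 12 f{\left(0 \right)} = 29723 + \left(-16\right) 12 \left(-7 + 0^{2}\right) = 29723 - 192 \left(-7 + 0\right) = 29723 - -1344 = 29723 + 1344 = 31067$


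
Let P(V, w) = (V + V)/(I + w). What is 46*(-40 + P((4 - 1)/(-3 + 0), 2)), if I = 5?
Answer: -12972/7 ≈ -1853.1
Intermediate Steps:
P(V, w) = 2*V/(5 + w) (P(V, w) = (V + V)/(5 + w) = (2*V)/(5 + w) = 2*V/(5 + w))
46*(-40 + P((4 - 1)/(-3 + 0), 2)) = 46*(-40 + 2*((4 - 1)/(-3 + 0))/(5 + 2)) = 46*(-40 + 2*(3/(-3))/7) = 46*(-40 + 2*(3*(-⅓))*(⅐)) = 46*(-40 + 2*(-1)*(⅐)) = 46*(-40 - 2/7) = 46*(-282/7) = -12972/7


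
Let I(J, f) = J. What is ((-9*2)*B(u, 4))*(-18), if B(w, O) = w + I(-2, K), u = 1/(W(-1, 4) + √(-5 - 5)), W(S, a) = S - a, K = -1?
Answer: -4860/7 - 324*I*√10/35 ≈ -694.29 - 29.274*I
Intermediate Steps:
u = 1/(-5 + I*√10) (u = 1/((-1 - 1*4) + √(-5 - 5)) = 1/((-1 - 4) + √(-10)) = 1/(-5 + I*√10) ≈ -0.14286 - 0.090351*I)
B(w, O) = -2 + w (B(w, O) = w - 2 = -2 + w)
((-9*2)*B(u, 4))*(-18) = ((-9*2)*(-2 + (-⅐ - I*√10/35)))*(-18) = -18*(-15/7 - I*√10/35)*(-18) = (270/7 + 18*I*√10/35)*(-18) = -4860/7 - 324*I*√10/35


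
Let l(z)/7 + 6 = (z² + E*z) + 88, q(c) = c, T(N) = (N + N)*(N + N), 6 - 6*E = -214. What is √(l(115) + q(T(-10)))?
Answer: √1107591/3 ≈ 350.81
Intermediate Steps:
E = 110/3 (E = 1 - ⅙*(-214) = 1 + 107/3 = 110/3 ≈ 36.667)
T(N) = 4*N² (T(N) = (2*N)*(2*N) = 4*N²)
l(z) = 574 + 7*z² + 770*z/3 (l(z) = -42 + 7*((z² + 110*z/3) + 88) = -42 + 7*(88 + z² + 110*z/3) = -42 + (616 + 7*z² + 770*z/3) = 574 + 7*z² + 770*z/3)
√(l(115) + q(T(-10))) = √((574 + 7*115² + (770/3)*115) + 4*(-10)²) = √((574 + 7*13225 + 88550/3) + 4*100) = √((574 + 92575 + 88550/3) + 400) = √(367997/3 + 400) = √(369197/3) = √1107591/3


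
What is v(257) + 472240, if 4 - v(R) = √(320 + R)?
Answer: 472244 - √577 ≈ 4.7222e+5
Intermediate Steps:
v(R) = 4 - √(320 + R)
v(257) + 472240 = (4 - √(320 + 257)) + 472240 = (4 - √577) + 472240 = 472244 - √577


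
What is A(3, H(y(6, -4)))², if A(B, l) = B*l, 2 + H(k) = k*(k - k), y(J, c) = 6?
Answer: 36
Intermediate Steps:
H(k) = -2 (H(k) = -2 + k*(k - k) = -2 + k*0 = -2 + 0 = -2)
A(3, H(y(6, -4)))² = (3*(-2))² = (-6)² = 36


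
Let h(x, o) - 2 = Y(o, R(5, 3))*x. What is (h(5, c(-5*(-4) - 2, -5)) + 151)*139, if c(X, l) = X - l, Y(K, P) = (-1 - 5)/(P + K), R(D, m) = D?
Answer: 295653/14 ≈ 21118.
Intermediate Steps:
Y(K, P) = -6/(K + P)
h(x, o) = 2 - 6*x/(5 + o) (h(x, o) = 2 + (-6/(o + 5))*x = 2 + (-6/(5 + o))*x = 2 - 6*x/(5 + o))
(h(5, c(-5*(-4) - 2, -5)) + 151)*139 = (2*(5 + ((-5*(-4) - 2) - 1*(-5)) - 3*5)/(5 + ((-5*(-4) - 2) - 1*(-5))) + 151)*139 = (2*(5 + ((20 - 2) + 5) - 15)/(5 + ((20 - 2) + 5)) + 151)*139 = (2*(5 + (18 + 5) - 15)/(5 + (18 + 5)) + 151)*139 = (2*(5 + 23 - 15)/(5 + 23) + 151)*139 = (2*13/28 + 151)*139 = (2*(1/28)*13 + 151)*139 = (13/14 + 151)*139 = (2127/14)*139 = 295653/14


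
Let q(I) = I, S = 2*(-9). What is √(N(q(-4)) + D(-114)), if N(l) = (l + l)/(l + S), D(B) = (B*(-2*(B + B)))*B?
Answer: 2*√179266835/11 ≈ 2434.4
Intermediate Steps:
S = -18
D(B) = -4*B³ (D(B) = (B*(-4*B))*B = (-4*B²)*B = -4*B³)
N(l) = 2*l/(-18 + l) (N(l) = (l + l)/(l - 18) = (2*l)/(-18 + l) = 2*l/(-18 + l))
√(N(q(-4)) + D(-114)) = √(2*(-4)/(-18 - 4) - 4*(-114)³) = √(2*(-4)/(-22) - 4*(-1481544)) = √(2*(-4)*(-1/22) + 5926176) = √(4/11 + 5926176) = √(65187940/11) = 2*√179266835/11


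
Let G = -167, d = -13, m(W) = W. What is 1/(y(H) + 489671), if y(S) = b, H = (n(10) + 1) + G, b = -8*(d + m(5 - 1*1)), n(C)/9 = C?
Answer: 1/489743 ≈ 2.0419e-6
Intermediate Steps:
n(C) = 9*C
b = 72 (b = -8*(-13 + (5 - 1*1)) = -8*(-13 + (5 - 1)) = -8*(-13 + 4) = -8*(-9) = 72)
H = -76 (H = (9*10 + 1) - 167 = (90 + 1) - 167 = 91 - 167 = -76)
y(S) = 72
1/(y(H) + 489671) = 1/(72 + 489671) = 1/489743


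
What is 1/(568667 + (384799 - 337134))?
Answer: 1/616332 ≈ 1.6225e-6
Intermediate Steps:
1/(568667 + (384799 - 337134)) = 1/(568667 + 47665) = 1/616332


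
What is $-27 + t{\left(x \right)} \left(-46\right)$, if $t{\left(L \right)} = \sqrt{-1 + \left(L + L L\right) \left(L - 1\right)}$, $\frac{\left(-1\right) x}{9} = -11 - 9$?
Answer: $-27 - 46 \sqrt{5831819} \approx -1.1111 \cdot 10^{5}$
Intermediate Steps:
$x = 180$ ($x = - 9 \left(-11 - 9\right) = \left(-9\right) \left(-20\right) = 180$)
$t{\left(L \right)} = \sqrt{-1 + \left(-1 + L\right) \left(L + L^{2}\right)}$ ($t{\left(L \right)} = \sqrt{-1 + \left(L + L^{2}\right) \left(-1 + L\right)} = \sqrt{-1 + \left(-1 + L\right) \left(L + L^{2}\right)}$)
$-27 + t{\left(x \right)} \left(-46\right) = -27 + \sqrt{-1 + 180^{3} - 180} \left(-46\right) = -27 + \sqrt{-1 + 5832000 - 180} \left(-46\right) = -27 + \sqrt{5831819} \left(-46\right) = -27 - 46 \sqrt{5831819}$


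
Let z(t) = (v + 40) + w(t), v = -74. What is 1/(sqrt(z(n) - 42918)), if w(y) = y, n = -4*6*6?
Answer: -I*sqrt(10774)/21548 ≈ -0.0048171*I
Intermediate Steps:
n = -144 (n = -24*6 = -144)
z(t) = -34 + t (z(t) = (-74 + 40) + t = -34 + t)
1/(sqrt(z(n) - 42918)) = 1/(sqrt((-34 - 144) - 42918)) = 1/(sqrt(-178 - 42918)) = 1/(sqrt(-43096)) = 1/(2*I*sqrt(10774)) = -I*sqrt(10774)/21548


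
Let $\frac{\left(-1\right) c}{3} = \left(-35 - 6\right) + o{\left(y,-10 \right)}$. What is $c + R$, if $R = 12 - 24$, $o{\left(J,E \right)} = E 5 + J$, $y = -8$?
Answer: $285$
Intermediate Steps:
$o{\left(J,E \right)} = J + 5 E$ ($o{\left(J,E \right)} = 5 E + J = J + 5 E$)
$R = -12$ ($R = 12 - 24 = -12$)
$c = 297$ ($c = - 3 \left(\left(-35 - 6\right) + \left(-8 + 5 \left(-10\right)\right)\right) = - 3 \left(-41 - 58\right) = \left(-3\right) \left(-99\right) = 297$)
$c + R = 297 - 12 = 285$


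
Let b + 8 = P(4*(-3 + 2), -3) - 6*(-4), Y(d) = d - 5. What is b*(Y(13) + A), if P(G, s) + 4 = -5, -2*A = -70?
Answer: 301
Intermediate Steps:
A = 35 (A = -½*(-70) = 35)
Y(d) = -5 + d
P(G, s) = -9 (P(G, s) = -4 - 5 = -9)
b = 7 (b = -8 + (-9 - 6*(-4)) = -8 + (-9 + 24) = -8 + 15 = 7)
b*(Y(13) + A) = 7*((-5 + 13) + 35) = 7*(8 + 35) = 7*43 = 301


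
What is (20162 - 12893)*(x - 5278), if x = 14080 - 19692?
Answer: -79159410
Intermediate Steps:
x = -5612
(20162 - 12893)*(x - 5278) = (20162 - 12893)*(-5612 - 5278) = 7269*(-10890) = -79159410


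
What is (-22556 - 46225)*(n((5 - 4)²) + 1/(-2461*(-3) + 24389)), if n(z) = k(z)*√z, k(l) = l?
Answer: -2185378713/31772 ≈ -68783.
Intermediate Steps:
n(z) = z^(3/2) (n(z) = z*√z = z^(3/2))
(-22556 - 46225)*(n((5 - 4)²) + 1/(-2461*(-3) + 24389)) = (-22556 - 46225)*(((5 - 4)²)^(3/2) + 1/(-2461*(-3) + 24389)) = -68781*((1²)^(3/2) + 1/(7383 + 24389)) = -68781*(1^(3/2) + 1/31772) = -68781*(1 + 1/31772) = -68781*31773/31772 = -2185378713/31772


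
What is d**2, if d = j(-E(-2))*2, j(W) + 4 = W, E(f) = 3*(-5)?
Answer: 484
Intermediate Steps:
E(f) = -15
j(W) = -4 + W
d = 22 (d = (-4 - 1*(-15))*2 = (-4 + 15)*2 = 11*2 = 22)
d**2 = 22**2 = 484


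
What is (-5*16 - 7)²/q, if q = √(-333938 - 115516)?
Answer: -2523*I*√449454/149818 ≈ -11.29*I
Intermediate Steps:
q = I*√449454 (q = √(-449454) = I*√449454 ≈ 670.41*I)
(-5*16 - 7)²/q = (-5*16 - 7)²/((I*√449454)) = (-80 - 7)²*(-I*√449454/449454) = (-87)²*(-I*√449454/449454) = 7569*(-I*√449454/449454) = -2523*I*√449454/149818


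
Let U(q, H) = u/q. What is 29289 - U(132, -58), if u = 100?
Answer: 966512/33 ≈ 29288.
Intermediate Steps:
U(q, H) = 100/q
29289 - U(132, -58) = 29289 - 100/132 = 29289 - 1*25/33 = 29289 - 25/33 = 966512/33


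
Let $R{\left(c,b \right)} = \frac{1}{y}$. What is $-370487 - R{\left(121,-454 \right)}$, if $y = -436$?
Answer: $- \frac{161532331}{436} \approx -3.7049 \cdot 10^{5}$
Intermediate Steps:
$R{\left(c,b \right)} = - \frac{1}{436}$ ($R{\left(c,b \right)} = \frac{1}{-436} = - \frac{1}{436}$)
$-370487 - R{\left(121,-454 \right)} = -370487 - - \frac{1}{436} = -370487 + \frac{1}{436} = - \frac{161532331}{436}$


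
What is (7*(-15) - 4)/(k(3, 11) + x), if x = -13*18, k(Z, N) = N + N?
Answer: 109/212 ≈ 0.51415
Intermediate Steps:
k(Z, N) = 2*N
x = -234
(7*(-15) - 4)/(k(3, 11) + x) = (7*(-15) - 4)/(2*11 - 234) = (-105 - 4)/(22 - 234) = -109/(-212) = -109*(-1/212) = 109/212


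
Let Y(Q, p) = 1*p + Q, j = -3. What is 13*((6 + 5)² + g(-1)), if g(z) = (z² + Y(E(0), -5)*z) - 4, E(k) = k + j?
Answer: 1638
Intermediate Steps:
E(k) = -3 + k (E(k) = k - 3 = -3 + k)
Y(Q, p) = Q + p (Y(Q, p) = p + Q = Q + p)
g(z) = -4 + z² - 8*z (g(z) = (z² + ((-3 + 0) - 5)*z) - 4 = (z² + (-3 - 5)*z) - 4 = (z² - 8*z) - 4 = -4 + z² - 8*z)
13*((6 + 5)² + g(-1)) = 13*((6 + 5)² + (-4 + (-1)² - 8*(-1))) = 13*(11² + (-4 + 1 + 8)) = 13*(121 + 5) = 13*126 = 1638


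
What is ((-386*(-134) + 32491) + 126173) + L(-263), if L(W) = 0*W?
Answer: 210388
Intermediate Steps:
L(W) = 0
((-386*(-134) + 32491) + 126173) + L(-263) = ((-386*(-134) + 32491) + 126173) + 0 = ((51724 + 32491) + 126173) + 0 = (84215 + 126173) + 0 = 210388 + 0 = 210388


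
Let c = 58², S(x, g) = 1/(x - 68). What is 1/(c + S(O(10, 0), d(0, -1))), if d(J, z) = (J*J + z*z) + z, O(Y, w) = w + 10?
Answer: 58/195111 ≈ 0.00029727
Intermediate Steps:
O(Y, w) = 10 + w
d(J, z) = z + J² + z² (d(J, z) = (J² + z²) + z = z + J² + z²)
S(x, g) = 1/(-68 + x)
c = 3364
1/(c + S(O(10, 0), d(0, -1))) = 1/(3364 + 1/(-68 + (10 + 0))) = 1/(3364 + 1/(-68 + 10)) = 1/(3364 + 1/(-58)) = 1/(3364 - 1/58) = 1/(195111/58) = 58/195111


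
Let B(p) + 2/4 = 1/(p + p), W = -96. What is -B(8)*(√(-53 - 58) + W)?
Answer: -42 + 7*I*√111/16 ≈ -42.0 + 4.6094*I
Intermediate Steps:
B(p) = -½ + 1/(2*p) (B(p) = -½ + 1/(p + p) = -½ + 1/(2*p))
-B(8)*(√(-53 - 58) + W) = -(½)*(1 - 1*8)/8*(√(-53 - 58) - 96) = -(½)*(⅛)*(1 - 8)*(√(-111) - 96) = -(½)*(⅛)*(-7)*(I*√111 - 96) = -(-7)*(-96 + I*√111)/16 = -(42 - 7*I*√111/16) = -42 + 7*I*√111/16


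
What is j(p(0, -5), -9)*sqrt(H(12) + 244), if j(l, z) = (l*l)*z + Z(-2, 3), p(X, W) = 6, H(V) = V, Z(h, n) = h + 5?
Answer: -5136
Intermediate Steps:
Z(h, n) = 5 + h
j(l, z) = 3 + z*l**2 (j(l, z) = (l*l)*z + (5 - 2) = l**2*z + 3 = z*l**2 + 3 = 3 + z*l**2)
j(p(0, -5), -9)*sqrt(H(12) + 244) = (3 - 9*6**2)*sqrt(12 + 244) = (3 - 9*36)*sqrt(256) = (3 - 324)*16 = -321*16 = -5136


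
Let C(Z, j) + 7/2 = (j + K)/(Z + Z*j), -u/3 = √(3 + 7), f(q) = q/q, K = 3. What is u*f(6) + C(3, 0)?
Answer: -5/2 - 3*√10 ≈ -11.987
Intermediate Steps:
f(q) = 1
u = -3*√10 (u = -3*√(3 + 7) = -3*√10 ≈ -9.4868)
C(Z, j) = -7/2 + (3 + j)/(Z + Z*j) (C(Z, j) = -7/2 + (j + 3)/(Z + Z*j) = -7/2 + (3 + j)/(Z + Z*j))
u*f(6) + C(3, 0) = -3*√10*1 + (½)*(6 - 7*3 + 2*0 - 7*3*0)/(3*(1 + 0)) = -3*√10 + (½)*(⅓)*(6 - 21 + 0 + 0)/1 = -3*√10 + (½)*(⅓)*1*(-15) = -3*√10 - 5/2 = -5/2 - 3*√10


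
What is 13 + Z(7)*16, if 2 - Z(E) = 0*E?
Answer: 45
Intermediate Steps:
Z(E) = 2 (Z(E) = 2 - 0*E = 2 - 1*0 = 2 + 0 = 2)
13 + Z(7)*16 = 13 + 2*16 = 13 + 32 = 45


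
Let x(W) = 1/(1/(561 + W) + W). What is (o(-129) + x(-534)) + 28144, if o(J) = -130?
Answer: 403877811/14417 ≈ 28014.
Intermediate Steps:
x(W) = 1/(W + 1/(561 + W))
(o(-129) + x(-534)) + 28144 = (-130 + (561 - 534)/(1 + (-534)² + 561*(-534))) + 28144 = (-130 + 27/(1 + 285156 - 299574)) + 28144 = (-130 + 27/(-14417)) + 28144 = (-130 - 1/14417*27) + 28144 = (-130 - 27/14417) + 28144 = -1874237/14417 + 28144 = 403877811/14417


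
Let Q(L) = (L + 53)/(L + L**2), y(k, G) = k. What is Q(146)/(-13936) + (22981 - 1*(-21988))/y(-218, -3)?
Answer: -6724988777995/32601293088 ≈ -206.28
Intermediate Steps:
Q(L) = (53 + L)/(L + L**2)
Q(146)/(-13936) + (22981 - 1*(-21988))/y(-218, -3) = ((53 + 146)/(146*(1 + 146)))/(-13936) + (22981 - 1*(-21988))/(-218) = ((1/146)*199/147)*(-1/13936) + (22981 + 21988)*(-1/218) = ((1/146)*(1/147)*199)*(-1/13936) + 44969*(-1/218) = (199/21462)*(-1/13936) - 44969/218 = -199/299094432 - 44969/218 = -6724988777995/32601293088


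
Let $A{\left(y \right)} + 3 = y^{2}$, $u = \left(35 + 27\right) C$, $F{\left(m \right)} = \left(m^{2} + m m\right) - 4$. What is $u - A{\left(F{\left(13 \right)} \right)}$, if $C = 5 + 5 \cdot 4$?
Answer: $-110003$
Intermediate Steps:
$C = 25$ ($C = 5 + 20 = 25$)
$F{\left(m \right)} = -4 + 2 m^{2}$ ($F{\left(m \right)} = \left(m^{2} + m^{2}\right) - 4 = 2 m^{2} - 4 = -4 + 2 m^{2}$)
$u = 1550$ ($u = \left(35 + 27\right) 25 = 62 \cdot 25 = 1550$)
$A{\left(y \right)} = -3 + y^{2}$
$u - A{\left(F{\left(13 \right)} \right)} = 1550 - \left(-3 + \left(-4 + 2 \cdot 13^{2}\right)^{2}\right) = 1550 - \left(-3 + \left(-4 + 2 \cdot 169\right)^{2}\right) = 1550 - \left(-3 + \left(-4 + 338\right)^{2}\right) = 1550 - \left(-3 + 334^{2}\right) = 1550 - \left(-3 + 111556\right) = 1550 - 111553 = -110003$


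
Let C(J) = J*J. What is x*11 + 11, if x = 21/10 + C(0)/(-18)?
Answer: 341/10 ≈ 34.100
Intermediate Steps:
C(J) = J²
x = 21/10 (x = 21/10 + 0²/(-18) = 21*(⅒) + 0*(-1/18) = 21/10 + 0 = 21/10 ≈ 2.1000)
x*11 + 11 = (21/10)*11 + 11 = 231/10 + 11 = 341/10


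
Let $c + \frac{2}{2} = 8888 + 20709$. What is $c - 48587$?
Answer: $-18991$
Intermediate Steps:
$c = 29596$ ($c = -1 + \left(8888 + 20709\right) = -1 + 29597 = 29596$)
$c - 48587 = 29596 - 48587 = -18991$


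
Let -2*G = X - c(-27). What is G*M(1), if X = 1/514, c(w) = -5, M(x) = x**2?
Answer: -2571/1028 ≈ -2.5010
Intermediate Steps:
X = 1/514 ≈ 0.0019455
G = -2571/1028 (G = -(1/514 - 1*(-5))/2 = -(1/514 + 5)/2 = -1/2*2571/514 = -2571/1028 ≈ -2.5010)
G*M(1) = -2571/1028*1**2 = -2571/1028*1 = -2571/1028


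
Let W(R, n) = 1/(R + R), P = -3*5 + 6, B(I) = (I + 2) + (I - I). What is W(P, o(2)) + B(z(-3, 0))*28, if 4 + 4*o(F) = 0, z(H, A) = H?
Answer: -505/18 ≈ -28.056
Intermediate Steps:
B(I) = 2 + I (B(I) = (2 + I) + 0 = 2 + I)
o(F) = -1 (o(F) = -1 + (¼)*0 = -1 + 0 = -1)
P = -9 (P = -15 + 6 = -9)
W(R, n) = 1/(2*R)
W(P, o(2)) + B(z(-3, 0))*28 = (½)/(-9) + (2 - 3)*28 = (½)*(-⅑) - 1*28 = -1/18 - 28 = -505/18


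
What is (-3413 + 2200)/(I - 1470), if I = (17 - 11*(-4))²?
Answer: -1213/2251 ≈ -0.53887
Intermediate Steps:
I = 3721 (I = (17 + 44)² = 61² = 3721)
(-3413 + 2200)/(I - 1470) = (-3413 + 2200)/(3721 - 1470) = -1213/2251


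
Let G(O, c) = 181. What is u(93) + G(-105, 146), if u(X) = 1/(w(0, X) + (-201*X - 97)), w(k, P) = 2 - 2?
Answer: 3400989/18790 ≈ 181.00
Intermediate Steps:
w(k, P) = 0
u(X) = 1/(-97 - 201*X) (u(X) = 1/(0 + (-201*X - 97)) = 1/(0 + (-97 - 201*X)) = 1/(-97 - 201*X))
u(93) + G(-105, 146) = -1/(97 + 201*93) + 181 = -1/(97 + 18693) + 181 = -1/18790 + 181 = 3400989/18790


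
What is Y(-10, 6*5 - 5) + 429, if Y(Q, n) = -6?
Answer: 423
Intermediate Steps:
Y(-10, 6*5 - 5) + 429 = -6 + 429 = 423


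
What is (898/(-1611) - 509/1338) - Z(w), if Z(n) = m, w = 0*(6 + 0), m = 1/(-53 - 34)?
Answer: -19301887/20836674 ≈ -0.92634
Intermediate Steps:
m = -1/87 (m = 1/(-87) = -1/87 ≈ -0.011494)
w = 0 (w = 0*6 = 0)
Z(n) = -1/87
(898/(-1611) - 509/1338) - Z(w) = (898/(-1611) - 509/1338) - 1*(-1/87) = (898*(-1/1611) - 509*1/1338) + 1/87 = (-898/1611 - 509/1338) + 1/87 = -673841/718506 + 1/87 = -19301887/20836674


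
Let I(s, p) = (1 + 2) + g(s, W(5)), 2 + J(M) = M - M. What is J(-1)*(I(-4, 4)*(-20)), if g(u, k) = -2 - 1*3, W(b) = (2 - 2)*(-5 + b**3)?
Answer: -80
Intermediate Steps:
W(b) = 0 (W(b) = 0*(-5 + b**3) = 0)
g(u, k) = -5 (g(u, k) = -2 - 3 = -5)
J(M) = -2 (J(M) = -2 + (M - M) = -2 + 0 = -2)
I(s, p) = -2 (I(s, p) = (1 + 2) - 5 = 3 - 5 = -2)
J(-1)*(I(-4, 4)*(-20)) = -(-4)*(-20) = -2*40 = -80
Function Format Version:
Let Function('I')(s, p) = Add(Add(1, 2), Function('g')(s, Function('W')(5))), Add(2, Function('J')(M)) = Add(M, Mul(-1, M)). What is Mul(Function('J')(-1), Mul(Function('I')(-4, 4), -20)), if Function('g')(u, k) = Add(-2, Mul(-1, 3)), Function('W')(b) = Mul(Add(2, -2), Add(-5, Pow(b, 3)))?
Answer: -80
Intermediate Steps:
Function('W')(b) = 0 (Function('W')(b) = Mul(0, Add(-5, Pow(b, 3))) = 0)
Function('g')(u, k) = -5 (Function('g')(u, k) = Add(-2, -3) = -5)
Function('J')(M) = -2 (Function('J')(M) = Add(-2, Add(M, Mul(-1, M))) = Add(-2, 0) = -2)
Function('I')(s, p) = -2 (Function('I')(s, p) = Add(Add(1, 2), -5) = Add(3, -5) = -2)
Mul(Function('J')(-1), Mul(Function('I')(-4, 4), -20)) = Mul(-2, Mul(-2, -20)) = Mul(-2, 40) = -80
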